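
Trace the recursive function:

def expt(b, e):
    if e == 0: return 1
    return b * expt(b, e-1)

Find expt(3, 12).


expt(3, 12)
= 3 * expt(3, 11)
= 3 * 3 * expt(3, 10)
= 3 * 3 * 3 * expt(3, 9)
= 3 * 3 * 3 * 3 * expt(3, 8)
= 3 * 3 * 3 * 3 * 3 * expt(3, 7)
= 3 * 3 * 3 * 3 * 3 * 3 * expt(3, 6)
= 3 * 3 * 3 * 3 * 3 * 3 * 3 * expt(3, 5)
= 3 * 3 * 3 * 3 * 3 * 3 * 3 * 3 * expt(3, 4)
= 3 * 3 * 3 * 3 * 3 * 3 * 3 * 3 * 3 * expt(3, 3)
= 3 * 3 * 3 * 3 * 3 * 3 * 3 * 3 * 3 * 3 * expt(3, 2)
= 3 * 3 * 3 * 3 * 3 * 3 * 3 * 3 * 3 * 3 * 3 * expt(3, 1)
= 3 * 3 * 3 * 3 * 3 * 3 * 3 * 3 * 3 * 3 * 3 * 3 * expt(3, 0)
= 3 * 3 * 3 * 3 * 3 * 3 * 3 * 3 * 3 * 3 * 3 * 3 * 1
= 531441

531441


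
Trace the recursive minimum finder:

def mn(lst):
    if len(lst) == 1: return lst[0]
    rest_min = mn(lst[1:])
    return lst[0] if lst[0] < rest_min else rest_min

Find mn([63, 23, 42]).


mn([63, 23, 42]): compare 63 with mn([23, 42])
mn([23, 42]): compare 23 with mn([42])
mn([42]) = 42  (base case)
Compare 23 with 42 -> 23
Compare 63 with 23 -> 23

23


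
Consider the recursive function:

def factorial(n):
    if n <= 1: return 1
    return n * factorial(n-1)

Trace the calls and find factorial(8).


factorial(8)
= 8 * factorial(7)
= 8 * 7 * factorial(6)
= 8 * 7 * 6 * factorial(5)
= 8 * 7 * 6 * 5 * factorial(4)
= 8 * 7 * 6 * 5 * 4 * factorial(3)
= 8 * 7 * 6 * 5 * 4 * 3 * factorial(2)
= 8 * 7 * 6 * 5 * 4 * 3 * 2 * factorial(1)
= 8 * 7 * 6 * 5 * 4 * 3 * 2 * 1
= 40320

40320


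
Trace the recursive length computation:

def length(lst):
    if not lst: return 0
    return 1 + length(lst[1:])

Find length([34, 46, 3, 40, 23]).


length([34, 46, 3, 40, 23]) = 1 + length([46, 3, 40, 23])
length([46, 3, 40, 23]) = 1 + length([3, 40, 23])
length([3, 40, 23]) = 1 + length([40, 23])
length([40, 23]) = 1 + length([23])
length([23]) = 1 + length([])
length([]) = 0  (base case)
Unwinding: 1 + 1 + 1 + 1 + 1 + 0 = 5

5


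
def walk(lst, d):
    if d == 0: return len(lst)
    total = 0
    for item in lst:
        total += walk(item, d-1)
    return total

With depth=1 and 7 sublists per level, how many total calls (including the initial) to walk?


At depth 0 (root): 1 call
At depth 1: each of 1 parents calls walk on 7 children = 7 calls
Total: 1 + 7 = 8

8


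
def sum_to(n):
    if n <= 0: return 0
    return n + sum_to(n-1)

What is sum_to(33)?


sum_to(33)
= 33 + 32 + 31 + 30 + 29 + 28 + 27 + 26 + 25 + 24 + 23 + 22 + 21 + 20 + 19 + 18 + 17 + 16 + 15 + 14 + 13 + 12 + 11 + 10 + 9 + 8 + 7 + 6 + 5 + 4 + 3 + 2 + 1 + sum_to(0)
= 33 + 32 + 31 + 30 + 29 + 28 + 27 + 26 + 25 + 24 + 23 + 22 + 21 + 20 + 19 + 18 + 17 + 16 + 15 + 14 + 13 + 12 + 11 + 10 + 9 + 8 + 7 + 6 + 5 + 4 + 3 + 2 + 1 + 0
= 561

561


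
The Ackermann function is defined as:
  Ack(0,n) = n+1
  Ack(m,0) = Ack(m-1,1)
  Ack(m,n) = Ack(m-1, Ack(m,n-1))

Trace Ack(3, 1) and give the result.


Ack(3, 1) = Ack(2, Ack(3, 0))
  Ack(3, 0) = Ack(2, 1)
    Ack(2, 1) = Ack(1, Ack(2, 0))
      Ack(2, 0) = Ack(1, 1)
        Ack(1, 1) = Ack(0, Ack(1, 0))
          Ack(1, 0) = Ack(0, 1)
          Ack(0, 1) = 2
          = Ack(0, 2)
          Ack(0, 2) = 3
      = Ack(1, 3)
      Ack(1, 3) = Ack(0, Ack(1, 2))
        Ack(1, 2) = Ack(0, Ack(1, 1))
          Ack(1, 1) = Ack(0, Ack(1, 0))
          Ack(1, 0) = Ack(0, 1)
          Ack(0, 1) = 2
            = Ack(0, 2)
          Ack(0, 2) = 3
          = Ack(0, 3)
          Ack(0, 3) = 4
        = Ack(0, 4)
        Ack(0, 4) = 5
  = Ack(2, 5)
  Ack(2, 5) = Ack(1, Ack(2, 4))
    Ack(2, 4) = Ack(1, Ack(2, 3))
      Ack(2, 3) = Ack(1, Ack(2, 2))
... (trace truncated)
Result: Ack(3, 1) = 13

13


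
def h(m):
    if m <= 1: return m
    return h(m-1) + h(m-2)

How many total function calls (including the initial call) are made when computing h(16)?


Let C(n) = total calls for h(n)
C(0) = 1, C(1) = 1
C(2) = 1 + C(1) + C(0) = 1 + 1 + 1 = 3
C(3) = 1 + C(2) + C(1) = 1 + 3 + 1 = 5
C(4) = 1 + C(3) + C(2) = 1 + 5 + 3 = 9
C(5) = 1 + C(4) + C(3) = 1 + 9 + 5 = 15
C(6) = 1 + C(5) + C(4) = 1 + 15 + 9 = 25
C(7) = 1 + C(6) + C(5) = 1 + 25 + 15 = 41
C(8) = 1 + C(7) + C(6) = 1 + 41 + 25 = 67
C(9) = 1 + C(8) + C(7) = 1 + 67 + 41 = 109
C(10) = 1 + C(9) + C(8) = 1 + 109 + 67 = 177
C(11) = 1 + C(10) + C(9) = 1 + 177 + 109 = 287
C(12) = 1 + C(11) + C(10) = 1 + 287 + 177 = 465
C(13) = 1 + C(12) + C(11) = 1 + 465 + 287 = 753
C(14) = 1 + C(13) + C(12) = 1 + 753 + 465 = 1219
C(15) = 1 + C(14) + C(13) = 1 + 1219 + 753 = 1973
C(16) = 1 + C(15) + C(14) = 1 + 1973 + 1219 = 3193

3193


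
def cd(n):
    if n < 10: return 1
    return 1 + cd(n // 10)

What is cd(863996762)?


cd(863996762) = 1 + cd(86399676)
cd(86399676) = 1 + cd(8639967)
cd(8639967) = 1 + cd(863996)
cd(863996) = 1 + cd(86399)
cd(86399) = 1 + cd(8639)
cd(8639) = 1 + cd(863)
cd(863) = 1 + cd(86)
cd(86) = 1 + cd(8)
cd(8) = 1  (base case: 8 < 10)
Unwinding: 1 + 1 + 1 + 1 + 1 + 1 + 1 + 1 + 1 = 9

9


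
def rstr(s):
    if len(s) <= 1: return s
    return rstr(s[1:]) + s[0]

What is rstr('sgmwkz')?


rstr('sgmwkz') = rstr('gmwkz') + 's'
rstr('gmwkz') = rstr('mwkz') + 'g'
rstr('mwkz') = rstr('wkz') + 'm'
rstr('wkz') = rstr('kz') + 'w'
rstr('kz') = rstr('z') + 'k'
rstr('z') = 'z'  (base case)
Concatenating: 'z' + 'k' + 'w' + 'm' + 'g' + 's' = 'zkwmgs'

zkwmgs


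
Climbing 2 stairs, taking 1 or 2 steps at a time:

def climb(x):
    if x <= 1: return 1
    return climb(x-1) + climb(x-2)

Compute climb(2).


Building up from base cases:
climb(0) = 1
climb(1) = 1
climb(2) = climb(1) + climb(0) = 1 + 1 = 2

2


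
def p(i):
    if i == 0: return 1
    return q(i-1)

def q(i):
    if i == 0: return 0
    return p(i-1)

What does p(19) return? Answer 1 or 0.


p(19) = q(18)
q(18) = p(17)
p(17) = q(16)
q(16) = p(15)
p(15) = q(14)
q(14) = p(13)
p(13) = q(12)
q(12) = p(11)
p(11) = q(10)
q(10) = p(9)
p(9) = q(8)
q(8) = p(7)
p(7) = q(6)
q(6) = p(5)
p(5) = q(4)
q(4) = p(3)
p(3) = q(2)
q(2) = p(1)
p(1) = q(0)
q(0) = 0  (base case)
Result: 0

0


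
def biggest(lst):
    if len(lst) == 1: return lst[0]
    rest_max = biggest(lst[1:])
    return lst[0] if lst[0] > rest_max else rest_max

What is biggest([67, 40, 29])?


biggest([67, 40, 29]): compare 67 with biggest([40, 29])
biggest([40, 29]): compare 40 with biggest([29])
biggest([29]) = 29  (base case)
Compare 40 with 29 -> 40
Compare 67 with 40 -> 67

67


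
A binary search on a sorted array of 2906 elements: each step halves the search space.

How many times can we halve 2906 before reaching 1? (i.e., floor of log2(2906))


2906 / 2 = 1453
1453 / 2 = 726
726 / 2 = 363
363 / 2 = 181
181 / 2 = 90
90 / 2 = 45
45 / 2 = 22
22 / 2 = 11
11 / 2 = 5
5 / 2 = 2
2 / 2 = 1
Reached 1 after 11 halvings

11


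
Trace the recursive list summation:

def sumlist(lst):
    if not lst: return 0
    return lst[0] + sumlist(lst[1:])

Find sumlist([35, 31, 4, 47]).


sumlist([35, 31, 4, 47]) = 35 + sumlist([31, 4, 47])
sumlist([31, 4, 47]) = 31 + sumlist([4, 47])
sumlist([4, 47]) = 4 + sumlist([47])
sumlist([47]) = 47 + sumlist([])
sumlist([]) = 0  (base case)
Total: 35 + 31 + 4 + 47 + 0 = 117

117


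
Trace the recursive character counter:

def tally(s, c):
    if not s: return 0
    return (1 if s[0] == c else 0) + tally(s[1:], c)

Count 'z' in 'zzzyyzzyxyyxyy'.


s[0]='z' == 'z' -> 1
s[0]='z' == 'z' -> 1
s[0]='z' == 'z' -> 1
s[0]='y' != 'z' -> 0
s[0]='y' != 'z' -> 0
s[0]='z' == 'z' -> 1
s[0]='z' == 'z' -> 1
s[0]='y' != 'z' -> 0
s[0]='x' != 'z' -> 0
s[0]='y' != 'z' -> 0
s[0]='y' != 'z' -> 0
s[0]='x' != 'z' -> 0
s[0]='y' != 'z' -> 0
s[0]='y' != 'z' -> 0
Sum: 1 + 1 + 1 + 0 + 0 + 1 + 1 + 0 + 0 + 0 + 0 + 0 + 0 + 0 = 5

5


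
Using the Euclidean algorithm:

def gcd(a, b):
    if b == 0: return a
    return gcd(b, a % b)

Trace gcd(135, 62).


gcd(135, 62) = gcd(62, 11)
gcd(62, 11) = gcd(11, 7)
gcd(11, 7) = gcd(7, 4)
gcd(7, 4) = gcd(4, 3)
gcd(4, 3) = gcd(3, 1)
gcd(3, 1) = gcd(1, 0)
gcd(1, 0) = 1  (base case)

1


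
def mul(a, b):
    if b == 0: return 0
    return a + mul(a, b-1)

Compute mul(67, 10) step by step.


mul(67, 10) = 67 + mul(67, 9)
mul(67, 9) = 67 + mul(67, 8)
mul(67, 8) = 67 + mul(67, 7)
mul(67, 7) = 67 + mul(67, 6)
mul(67, 6) = 67 + mul(67, 5)
mul(67, 5) = 67 + mul(67, 4)
mul(67, 4) = 67 + mul(67, 3)
mul(67, 3) = 67 + mul(67, 2)
mul(67, 2) = 67 + mul(67, 1)
mul(67, 1) = 67 + mul(67, 0)
mul(67, 0) = 0  (base case)
Total: 67 + 67 + 67 + 67 + 67 + 67 + 67 + 67 + 67 + 67 + 0 = 670

670


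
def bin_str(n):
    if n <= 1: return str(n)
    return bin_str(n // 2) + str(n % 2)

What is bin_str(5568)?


bin_str(5568) = bin_str(2784) + '0'
bin_str(2784) = bin_str(1392) + '0'
bin_str(1392) = bin_str(696) + '0'
bin_str(696) = bin_str(348) + '0'
bin_str(348) = bin_str(174) + '0'
bin_str(174) = bin_str(87) + '0'
bin_str(87) = bin_str(43) + '1'
bin_str(43) = bin_str(21) + '1'
bin_str(21) = bin_str(10) + '1'
bin_str(10) = bin_str(5) + '0'
bin_str(5) = bin_str(2) + '1'
bin_str(2) = bin_str(1) + '0'
bin_str(1) = '1'  (base case)
Concatenating: '1' + '0' + '1' + '0' + '1' + '1' + '1' + '0' + '0' + '0' + '0' + '0' + '0' = '1010111000000'

1010111000000


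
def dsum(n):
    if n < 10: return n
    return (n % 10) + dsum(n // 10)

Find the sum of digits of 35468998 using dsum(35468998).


dsum(35468998) = 8 + dsum(3546899)
dsum(3546899) = 9 + dsum(354689)
dsum(354689) = 9 + dsum(35468)
dsum(35468) = 8 + dsum(3546)
dsum(3546) = 6 + dsum(354)
dsum(354) = 4 + dsum(35)
dsum(35) = 5 + dsum(3)
dsum(3) = 3  (base case)
Total: 8 + 9 + 9 + 8 + 6 + 4 + 5 + 3 = 52

52


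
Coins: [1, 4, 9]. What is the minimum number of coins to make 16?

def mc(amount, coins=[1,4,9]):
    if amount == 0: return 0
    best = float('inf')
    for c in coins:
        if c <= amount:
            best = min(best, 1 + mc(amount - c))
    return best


Building up with DP:
mc(0) = 0
mc(1) = min(1+mc(0)=1+0=1) = 1
mc(2) = min(1+mc(1)=1+1=2) = 2
mc(3) = min(1+mc(2)=1+2=3) = 3
mc(4) = min(1+mc(3)=1+3=4, 1+mc(0)=1+0=1) = 1
mc(5) = min(1+mc(4)=1+1=2, 1+mc(1)=1+1=2) = 2
mc(6) = min(1+mc(5)=1+2=3, 1+mc(2)=1+2=3) = 3
mc(7) = min(1+mc(6)=1+3=4, 1+mc(3)=1+3=4) = 4
mc(8) = min(1+mc(7)=1+4=5, 1+mc(4)=1+1=2) = 2
mc(9) = min(1+mc(8)=1+2=3, 1+mc(5)=1+2=3, 1+mc(0)=1+0=1) = 1
mc(10) = min(1+mc(9)=1+1=2, 1+mc(6)=1+3=4, 1+mc(1)=1+1=2) = 2
mc(11) = min(1+mc(10)=1+2=3, 1+mc(7)=1+4=5, 1+mc(2)=1+2=3) = 3
mc(12) = min(1+mc(11)=1+3=4, 1+mc(8)=1+2=3, 1+mc(3)=1+3=4) = 3
mc(13) = min(1+mc(12)=1+3=4, 1+mc(9)=1+1=2, 1+mc(4)=1+1=2) = 2
mc(14) = min(1+mc(13)=1+2=3, 1+mc(10)=1+2=3, 1+mc(5)=1+2=3) = 3
mc(15) = min(1+mc(14)=1+3=4, 1+mc(11)=1+3=4, 1+mc(6)=1+3=4) = 4
mc(16) = min(1+mc(15)=1+4=5, 1+mc(12)=1+3=4, 1+mc(7)=1+4=5) = 4

4


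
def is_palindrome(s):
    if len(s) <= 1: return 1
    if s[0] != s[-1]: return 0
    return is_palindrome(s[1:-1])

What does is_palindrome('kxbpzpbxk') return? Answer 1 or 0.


is_palindrome('kxbpzpbxk'): s[0]='k' == s[-1]='k' -> check is_palindrome('xbpzpbx')
is_palindrome('xbpzpbx'): s[0]='x' == s[-1]='x' -> check is_palindrome('bpzpb')
is_palindrome('bpzpb'): s[0]='b' == s[-1]='b' -> check is_palindrome('pzp')
is_palindrome('pzp'): s[0]='p' == s[-1]='p' -> check is_palindrome('z')
is_palindrome('z'): len <= 1 -> return 1  (base case)
Result: 1 (palindrome)

1


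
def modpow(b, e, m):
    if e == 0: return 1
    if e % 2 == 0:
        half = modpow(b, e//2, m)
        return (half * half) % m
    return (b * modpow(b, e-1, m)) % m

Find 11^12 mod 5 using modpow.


modpow(11, 12, 5): e is even, compute modpow(11, 6, 5)
  modpow(11, 6, 5): e is even, compute modpow(11, 3, 5)
    modpow(11, 3, 5): e is odd, compute modpow(11, 2, 5)
      modpow(11, 2, 5): e is even, compute modpow(11, 1, 5)
        modpow(11, 1, 5): e is odd, compute modpow(11, 0, 5)
          modpow(11, 0, 5) = 1
        (11 * 1) % 5 = 1
      half=1, (1*1) % 5 = 1
    (11 * 1) % 5 = 1
  half=1, (1*1) % 5 = 1
half=1, (1*1) % 5 = 1

1


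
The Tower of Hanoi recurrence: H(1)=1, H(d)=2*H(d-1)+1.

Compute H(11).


H(11) = 2 * H(10) + 1
H(10) = 2 * H(9) + 1
H(9) = 2 * H(8) + 1
H(8) = 2 * H(7) + 1
H(7) = 2 * H(6) + 1
H(6) = 2 * H(5) + 1
H(5) = 2 * H(4) + 1
H(4) = 2 * H(3) + 1
H(3) = 2 * H(2) + 1
H(2) = 2 * H(1) + 1
H(1) = 1  (base case)
H(2) = 2 * 1 + 1 = 3
H(3) = 2 * 3 + 1 = 7
H(4) = 2 * 7 + 1 = 15
H(5) = 2 * 15 + 1 = 31
H(6) = 2 * 31 + 1 = 63
H(7) = 2 * 63 + 1 = 127
H(8) = 2 * 127 + 1 = 255
H(9) = 2 * 255 + 1 = 511
H(10) = 2 * 511 + 1 = 1023
H(11) = 2 * 1023 + 1 = 2047

2047


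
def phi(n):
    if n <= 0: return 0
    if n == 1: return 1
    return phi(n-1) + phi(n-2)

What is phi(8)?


Computing phi(8) bottom-up:
phi(0) = 0
phi(1) = 1
phi(2) = phi(1) + phi(0) = 1 + 0 = 1
phi(3) = phi(2) + phi(1) = 1 + 1 = 2
phi(4) = phi(3) + phi(2) = 2 + 1 = 3
phi(5) = phi(4) + phi(3) = 3 + 2 = 5
phi(6) = phi(5) + phi(4) = 5 + 3 = 8
phi(7) = phi(6) + phi(5) = 8 + 5 = 13
phi(8) = phi(7) + phi(6) = 13 + 8 = 21

21


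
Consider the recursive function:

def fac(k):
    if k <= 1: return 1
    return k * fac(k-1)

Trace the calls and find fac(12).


fac(12)
= 12 * fac(11)
= 12 * 11 * fac(10)
= 12 * 11 * 10 * fac(9)
= 12 * 11 * 10 * 9 * fac(8)
= 12 * 11 * 10 * 9 * 8 * fac(7)
= 12 * 11 * 10 * 9 * 8 * 7 * fac(6)
= 12 * 11 * 10 * 9 * 8 * 7 * 6 * fac(5)
= 12 * 11 * 10 * 9 * 8 * 7 * 6 * 5 * fac(4)
= 12 * 11 * 10 * 9 * 8 * 7 * 6 * 5 * 4 * fac(3)
= 12 * 11 * 10 * 9 * 8 * 7 * 6 * 5 * 4 * 3 * fac(2)
= 12 * 11 * 10 * 9 * 8 * 7 * 6 * 5 * 4 * 3 * 2 * fac(1)
= 12 * 11 * 10 * 9 * 8 * 7 * 6 * 5 * 4 * 3 * 2 * 1
= 479001600

479001600


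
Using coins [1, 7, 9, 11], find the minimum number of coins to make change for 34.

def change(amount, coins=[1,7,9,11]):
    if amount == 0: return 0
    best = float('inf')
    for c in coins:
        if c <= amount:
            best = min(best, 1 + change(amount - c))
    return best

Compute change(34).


Building up with DP:
change(0) = 0
change(1) = min(1+change(0)=1+0=1) = 1
change(2) = min(1+change(1)=1+1=2) = 2
change(3) = min(1+change(2)=1+2=3) = 3
change(4) = min(1+change(3)=1+3=4) = 4
change(5) = min(1+change(4)=1+4=5) = 5
change(6) = min(1+change(5)=1+5=6) = 6
change(7) = min(1+change(6)=1+6=7, 1+change(0)=1+0=1) = 1
change(8) = min(1+change(7)=1+1=2, 1+change(1)=1+1=2) = 2
change(9) = min(1+change(8)=1+2=3, 1+change(2)=1+2=3, 1+change(0)=1+0=1) = 1
change(10) = min(1+change(9)=1+1=2, 1+change(3)=1+3=4, 1+change(1)=1+1=2) = 2
change(11) = min(1+change(10)=1+2=3, 1+change(4)=1+4=5, 1+change(2)=1+2=3, 1+change(0)=1+0=1) = 1
change(12) = min(1+change(11)=1+1=2, 1+change(5)=1+5=6, 1+change(3)=1+3=4, 1+change(1)=1+1=2) = 2
change(13) = min(1+change(12)=1+2=3, 1+change(6)=1+6=7, 1+change(4)=1+4=5, 1+change(2)=1+2=3) = 3
change(14) = min(1+change(13)=1+3=4, 1+change(7)=1+1=2, 1+change(5)=1+5=6, 1+change(3)=1+3=4) = 2
change(15) = min(1+change(14)=1+2=3, 1+change(8)=1+2=3, 1+change(6)=1+6=7, 1+change(4)=1+4=5) = 3
change(16) = min(1+change(15)=1+3=4, 1+change(9)=1+1=2, 1+change(7)=1+1=2, 1+change(5)=1+5=6) = 2
change(17) = min(1+change(16)=1+2=3, 1+change(10)=1+2=3, 1+change(8)=1+2=3, 1+change(6)=1+6=7) = 3
change(18) = min(1+change(17)=1+3=4, 1+change(11)=1+1=2, 1+change(9)=1+1=2, 1+change(7)=1+1=2) = 2
change(19) = min(1+change(18)=1+2=3, 1+change(12)=1+2=3, 1+change(10)=1+2=3, 1+change(8)=1+2=3) = 3
change(20) = min(1+change(19)=1+3=4, 1+change(13)=1+3=4, 1+change(11)=1+1=2, 1+change(9)=1+1=2) = 2
change(21) = min(1+change(20)=1+2=3, 1+change(14)=1+2=3, 1+change(12)=1+2=3, 1+change(10)=1+2=3) = 3
change(22) = min(1+change(21)=1+3=4, 1+change(15)=1+3=4, 1+change(13)=1+3=4, 1+change(11)=1+1=2) = 2
change(23) = min(1+change(22)=1+2=3, 1+change(16)=1+2=3, 1+change(14)=1+2=3, 1+change(12)=1+2=3) = 3
change(24) = min(1+change(23)=1+3=4, 1+change(17)=1+3=4, 1+change(15)=1+3=4, 1+change(13)=1+3=4) = 4
change(25) = min(1+change(24)=1+4=5, 1+change(18)=1+2=3, 1+change(16)=1+2=3, 1+change(14)=1+2=3) = 3
change(26) = min(1+change(25)=1+3=4, 1+change(19)=1+3=4, 1+change(17)=1+3=4, 1+change(15)=1+3=4) = 4
change(27) = min(1+change(26)=1+4=5, 1+change(20)=1+2=3, 1+change(18)=1+2=3, 1+change(16)=1+2=3) = 3
change(28) = min(1+change(27)=1+3=4, 1+change(21)=1+3=4, 1+change(19)=1+3=4, 1+change(17)=1+3=4) = 4
change(29) = min(1+change(28)=1+4=5, 1+change(22)=1+2=3, 1+change(20)=1+2=3, 1+change(18)=1+2=3) = 3
change(30) = min(1+change(29)=1+3=4, 1+change(23)=1+3=4, 1+change(21)=1+3=4, 1+change(19)=1+3=4) = 4
change(31) = min(1+change(30)=1+4=5, 1+change(24)=1+4=5, 1+change(22)=1+2=3, 1+change(20)=1+2=3) = 3
change(32) = min(1+change(31)=1+3=4, 1+change(25)=1+3=4, 1+change(23)=1+3=4, 1+change(21)=1+3=4) = 4
change(33) = min(1+change(32)=1+4=5, 1+change(26)=1+4=5, 1+change(24)=1+4=5, 1+change(22)=1+2=3) = 3
change(34) = min(1+change(33)=1+3=4, 1+change(27)=1+3=4, 1+change(25)=1+3=4, 1+change(23)=1+3=4) = 4

4


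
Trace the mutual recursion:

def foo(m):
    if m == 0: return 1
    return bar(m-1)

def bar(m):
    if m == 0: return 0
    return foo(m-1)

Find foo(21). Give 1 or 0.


foo(21) = bar(20)
bar(20) = foo(19)
foo(19) = bar(18)
bar(18) = foo(17)
foo(17) = bar(16)
bar(16) = foo(15)
foo(15) = bar(14)
bar(14) = foo(13)
foo(13) = bar(12)
bar(12) = foo(11)
foo(11) = bar(10)
bar(10) = foo(9)
foo(9) = bar(8)
bar(8) = foo(7)
foo(7) = bar(6)
bar(6) = foo(5)
foo(5) = bar(4)
bar(4) = foo(3)
foo(3) = bar(2)
bar(2) = foo(1)
foo(1) = bar(0)
bar(0) = 0  (base case)
Result: 0

0


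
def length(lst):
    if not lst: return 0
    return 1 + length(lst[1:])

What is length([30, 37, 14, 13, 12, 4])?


length([30, 37, 14, 13, 12, 4]) = 1 + length([37, 14, 13, 12, 4])
length([37, 14, 13, 12, 4]) = 1 + length([14, 13, 12, 4])
length([14, 13, 12, 4]) = 1 + length([13, 12, 4])
length([13, 12, 4]) = 1 + length([12, 4])
length([12, 4]) = 1 + length([4])
length([4]) = 1 + length([])
length([]) = 0  (base case)
Unwinding: 1 + 1 + 1 + 1 + 1 + 1 + 0 = 6

6


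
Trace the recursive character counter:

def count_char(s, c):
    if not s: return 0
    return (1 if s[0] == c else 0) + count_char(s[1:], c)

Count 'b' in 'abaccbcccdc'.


s[0]='a' != 'b' -> 0
s[0]='b' == 'b' -> 1
s[0]='a' != 'b' -> 0
s[0]='c' != 'b' -> 0
s[0]='c' != 'b' -> 0
s[0]='b' == 'b' -> 1
s[0]='c' != 'b' -> 0
s[0]='c' != 'b' -> 0
s[0]='c' != 'b' -> 0
s[0]='d' != 'b' -> 0
s[0]='c' != 'b' -> 0
Sum: 0 + 1 + 0 + 0 + 0 + 1 + 0 + 0 + 0 + 0 + 0 = 2

2


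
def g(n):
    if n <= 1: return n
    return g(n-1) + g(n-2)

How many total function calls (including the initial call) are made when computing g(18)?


Let C(n) = total calls for g(n)
C(0) = 1, C(1) = 1
C(2) = 1 + C(1) + C(0) = 1 + 1 + 1 = 3
C(3) = 1 + C(2) + C(1) = 1 + 3 + 1 = 5
C(4) = 1 + C(3) + C(2) = 1 + 5 + 3 = 9
C(5) = 1 + C(4) + C(3) = 1 + 9 + 5 = 15
C(6) = 1 + C(5) + C(4) = 1 + 15 + 9 = 25
C(7) = 1 + C(6) + C(5) = 1 + 25 + 15 = 41
C(8) = 1 + C(7) + C(6) = 1 + 41 + 25 = 67
C(9) = 1 + C(8) + C(7) = 1 + 67 + 41 = 109
C(10) = 1 + C(9) + C(8) = 1 + 109 + 67 = 177
C(11) = 1 + C(10) + C(9) = 1 + 177 + 109 = 287
C(12) = 1 + C(11) + C(10) = 1 + 287 + 177 = 465
C(13) = 1 + C(12) + C(11) = 1 + 465 + 287 = 753
C(14) = 1 + C(13) + C(12) = 1 + 753 + 465 = 1219
C(15) = 1 + C(14) + C(13) = 1 + 1219 + 753 = 1973
C(16) = 1 + C(15) + C(14) = 1 + 1973 + 1219 = 3193
C(17) = 1 + C(16) + C(15) = 1 + 3193 + 1973 = 5167
C(18) = 1 + C(17) + C(16) = 1 + 5167 + 3193 = 8361

8361


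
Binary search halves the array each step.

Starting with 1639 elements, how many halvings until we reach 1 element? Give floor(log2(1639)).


1639 / 2 = 819
819 / 2 = 409
409 / 2 = 204
204 / 2 = 102
102 / 2 = 51
51 / 2 = 25
25 / 2 = 12
12 / 2 = 6
6 / 2 = 3
3 / 2 = 1
Reached 1 after 10 halvings

10


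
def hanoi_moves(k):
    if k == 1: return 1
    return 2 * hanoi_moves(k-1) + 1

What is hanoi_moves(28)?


hanoi_moves(28) = 2 * hanoi_moves(27) + 1
hanoi_moves(27) = 2 * hanoi_moves(26) + 1
hanoi_moves(26) = 2 * hanoi_moves(25) + 1
hanoi_moves(25) = 2 * hanoi_moves(24) + 1
hanoi_moves(24) = 2 * hanoi_moves(23) + 1
hanoi_moves(23) = 2 * hanoi_moves(22) + 1
hanoi_moves(22) = 2 * hanoi_moves(21) + 1
hanoi_moves(21) = 2 * hanoi_moves(20) + 1
hanoi_moves(20) = 2 * hanoi_moves(19) + 1
hanoi_moves(19) = 2 * hanoi_moves(18) + 1
hanoi_moves(18) = 2 * hanoi_moves(17) + 1
hanoi_moves(17) = 2 * hanoi_moves(16) + 1
hanoi_moves(16) = 2 * hanoi_moves(15) + 1
hanoi_moves(15) = 2 * hanoi_moves(14) + 1
hanoi_moves(14) = 2 * hanoi_moves(13) + 1
hanoi_moves(13) = 2 * hanoi_moves(12) + 1
hanoi_moves(12) = 2 * hanoi_moves(11) + 1
hanoi_moves(11) = 2 * hanoi_moves(10) + 1
hanoi_moves(10) = 2 * hanoi_moves(9) + 1
hanoi_moves(9) = 2 * hanoi_moves(8) + 1
hanoi_moves(8) = 2 * hanoi_moves(7) + 1
hanoi_moves(7) = 2 * hanoi_moves(6) + 1
hanoi_moves(6) = 2 * hanoi_moves(5) + 1
hanoi_moves(5) = 2 * hanoi_moves(4) + 1
hanoi_moves(4) = 2 * hanoi_moves(3) + 1
hanoi_moves(3) = 2 * hanoi_moves(2) + 1
hanoi_moves(2) = 2 * hanoi_moves(1) + 1
hanoi_moves(1) = 1  (base case)
hanoi_moves(2) = 2 * 1 + 1 = 3
hanoi_moves(3) = 2 * 3 + 1 = 7
hanoi_moves(4) = 2 * 7 + 1 = 15
hanoi_moves(5) = 2 * 15 + 1 = 31
hanoi_moves(6) = 2 * 31 + 1 = 63
hanoi_moves(7) = 2 * 63 + 1 = 127
hanoi_moves(8) = 2 * 127 + 1 = 255
hanoi_moves(9) = 2 * 255 + 1 = 511
hanoi_moves(10) = 2 * 511 + 1 = 1023
hanoi_moves(11) = 2 * 1023 + 1 = 2047
hanoi_moves(12) = 2 * 2047 + 1 = 4095
hanoi_moves(13) = 2 * 4095 + 1 = 8191
hanoi_moves(14) = 2 * 8191 + 1 = 16383
hanoi_moves(15) = 2 * 16383 + 1 = 32767
hanoi_moves(16) = 2 * 32767 + 1 = 65535
hanoi_moves(17) = 2 * 65535 + 1 = 131071
hanoi_moves(18) = 2 * 131071 + 1 = 262143
hanoi_moves(19) = 2 * 262143 + 1 = 524287
hanoi_moves(20) = 2 * 524287 + 1 = 1048575
hanoi_moves(21) = 2 * 1048575 + 1 = 2097151
hanoi_moves(22) = 2 * 2097151 + 1 = 4194303
hanoi_moves(23) = 2 * 4194303 + 1 = 8388607
hanoi_moves(24) = 2 * 8388607 + 1 = 16777215
hanoi_moves(25) = 2 * 16777215 + 1 = 33554431
hanoi_moves(26) = 2 * 33554431 + 1 = 67108863
hanoi_moves(27) = 2 * 67108863 + 1 = 134217727
hanoi_moves(28) = 2 * 134217727 + 1 = 268435455

268435455


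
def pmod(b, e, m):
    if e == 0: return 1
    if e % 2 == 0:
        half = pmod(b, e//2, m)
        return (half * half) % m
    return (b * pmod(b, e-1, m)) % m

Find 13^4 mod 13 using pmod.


pmod(13, 4, 13): e is even, compute pmod(13, 2, 13)
  pmod(13, 2, 13): e is even, compute pmod(13, 1, 13)
    pmod(13, 1, 13): e is odd, compute pmod(13, 0, 13)
      pmod(13, 0, 13) = 1
    (13 * 1) % 13 = 0
  half=0, (0*0) % 13 = 0
half=0, (0*0) % 13 = 0

0


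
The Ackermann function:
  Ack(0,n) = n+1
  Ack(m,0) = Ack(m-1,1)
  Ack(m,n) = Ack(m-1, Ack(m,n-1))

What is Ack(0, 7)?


Ack(0, 7) = 8
Result: Ack(0, 7) = 8

8


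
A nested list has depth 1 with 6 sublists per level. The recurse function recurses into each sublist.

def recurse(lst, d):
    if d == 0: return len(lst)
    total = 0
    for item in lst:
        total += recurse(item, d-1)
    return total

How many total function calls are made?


At depth 0 (root): 1 call
At depth 1: each of 1 parents calls recurse on 6 children = 6 calls
Total: 1 + 6 = 7

7


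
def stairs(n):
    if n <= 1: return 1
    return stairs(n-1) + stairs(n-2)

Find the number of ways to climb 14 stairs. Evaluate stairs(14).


Building up from base cases:
stairs(0) = 1
stairs(1) = 1
stairs(2) = stairs(1) + stairs(0) = 1 + 1 = 2
stairs(3) = stairs(2) + stairs(1) = 2 + 1 = 3
stairs(4) = stairs(3) + stairs(2) = 3 + 2 = 5
stairs(5) = stairs(4) + stairs(3) = 5 + 3 = 8
stairs(6) = stairs(5) + stairs(4) = 8 + 5 = 13
stairs(7) = stairs(6) + stairs(5) = 13 + 8 = 21
stairs(8) = stairs(7) + stairs(6) = 21 + 13 = 34
stairs(9) = stairs(8) + stairs(7) = 34 + 21 = 55
stairs(10) = stairs(9) + stairs(8) = 55 + 34 = 89
stairs(11) = stairs(10) + stairs(9) = 89 + 55 = 144
stairs(12) = stairs(11) + stairs(10) = 144 + 89 = 233
stairs(13) = stairs(12) + stairs(11) = 233 + 144 = 377
stairs(14) = stairs(13) + stairs(12) = 377 + 233 = 610

610


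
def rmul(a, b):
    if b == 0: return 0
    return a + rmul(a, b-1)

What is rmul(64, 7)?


rmul(64, 7) = 64 + rmul(64, 6)
rmul(64, 6) = 64 + rmul(64, 5)
rmul(64, 5) = 64 + rmul(64, 4)
rmul(64, 4) = 64 + rmul(64, 3)
rmul(64, 3) = 64 + rmul(64, 2)
rmul(64, 2) = 64 + rmul(64, 1)
rmul(64, 1) = 64 + rmul(64, 0)
rmul(64, 0) = 0  (base case)
Total: 64 + 64 + 64 + 64 + 64 + 64 + 64 + 0 = 448

448


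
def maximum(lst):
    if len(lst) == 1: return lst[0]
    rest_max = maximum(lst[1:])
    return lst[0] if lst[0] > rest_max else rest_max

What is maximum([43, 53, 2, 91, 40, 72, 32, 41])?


maximum([43, 53, 2, 91, 40, 72, 32, 41]): compare 43 with maximum([53, 2, 91, 40, 72, 32, 41])
maximum([53, 2, 91, 40, 72, 32, 41]): compare 53 with maximum([2, 91, 40, 72, 32, 41])
maximum([2, 91, 40, 72, 32, 41]): compare 2 with maximum([91, 40, 72, 32, 41])
maximum([91, 40, 72, 32, 41]): compare 91 with maximum([40, 72, 32, 41])
maximum([40, 72, 32, 41]): compare 40 with maximum([72, 32, 41])
maximum([72, 32, 41]): compare 72 with maximum([32, 41])
maximum([32, 41]): compare 32 with maximum([41])
maximum([41]) = 41  (base case)
Compare 32 with 41 -> 41
Compare 72 with 41 -> 72
Compare 40 with 72 -> 72
Compare 91 with 72 -> 91
Compare 2 with 91 -> 91
Compare 53 with 91 -> 91
Compare 43 with 91 -> 91

91


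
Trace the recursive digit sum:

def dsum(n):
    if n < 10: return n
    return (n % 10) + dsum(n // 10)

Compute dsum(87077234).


dsum(87077234) = 4 + dsum(8707723)
dsum(8707723) = 3 + dsum(870772)
dsum(870772) = 2 + dsum(87077)
dsum(87077) = 7 + dsum(8707)
dsum(8707) = 7 + dsum(870)
dsum(870) = 0 + dsum(87)
dsum(87) = 7 + dsum(8)
dsum(8) = 8  (base case)
Total: 4 + 3 + 2 + 7 + 7 + 0 + 7 + 8 = 38

38


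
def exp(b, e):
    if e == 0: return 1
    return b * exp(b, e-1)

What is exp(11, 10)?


exp(11, 10)
= 11 * exp(11, 9)
= 11 * 11 * exp(11, 8)
= 11 * 11 * 11 * exp(11, 7)
= 11 * 11 * 11 * 11 * exp(11, 6)
= 11 * 11 * 11 * 11 * 11 * exp(11, 5)
= 11 * 11 * 11 * 11 * 11 * 11 * exp(11, 4)
= 11 * 11 * 11 * 11 * 11 * 11 * 11 * exp(11, 3)
= 11 * 11 * 11 * 11 * 11 * 11 * 11 * 11 * exp(11, 2)
= 11 * 11 * 11 * 11 * 11 * 11 * 11 * 11 * 11 * exp(11, 1)
= 11 * 11 * 11 * 11 * 11 * 11 * 11 * 11 * 11 * 11 * exp(11, 0)
= 11 * 11 * 11 * 11 * 11 * 11 * 11 * 11 * 11 * 11 * 1
= 25937424601

25937424601


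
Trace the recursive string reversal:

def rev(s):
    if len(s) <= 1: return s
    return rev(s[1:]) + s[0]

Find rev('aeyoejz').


rev('aeyoejz') = rev('eyoejz') + 'a'
rev('eyoejz') = rev('yoejz') + 'e'
rev('yoejz') = rev('oejz') + 'y'
rev('oejz') = rev('ejz') + 'o'
rev('ejz') = rev('jz') + 'e'
rev('jz') = rev('z') + 'j'
rev('z') = 'z'  (base case)
Concatenating: 'z' + 'j' + 'e' + 'o' + 'y' + 'e' + 'a' = 'zjeoyea'

zjeoyea


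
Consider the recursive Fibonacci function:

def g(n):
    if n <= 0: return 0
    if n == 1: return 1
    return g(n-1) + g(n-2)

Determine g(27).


Computing g(27) bottom-up:
g(0) = 0
g(1) = 1
g(2) = g(1) + g(0) = 1 + 0 = 1
g(3) = g(2) + g(1) = 1 + 1 = 2
g(4) = g(3) + g(2) = 2 + 1 = 3
g(5) = g(4) + g(3) = 3 + 2 = 5
g(6) = g(5) + g(4) = 5 + 3 = 8
g(7) = g(6) + g(5) = 8 + 5 = 13
g(8) = g(7) + g(6) = 13 + 8 = 21
g(9) = g(8) + g(7) = 21 + 13 = 34
g(10) = g(9) + g(8) = 34 + 21 = 55
g(11) = g(10) + g(9) = 55 + 34 = 89
g(12) = g(11) + g(10) = 89 + 55 = 144
g(13) = g(12) + g(11) = 144 + 89 = 233
g(14) = g(13) + g(12) = 233 + 144 = 377
g(15) = g(14) + g(13) = 377 + 233 = 610
g(16) = g(15) + g(14) = 610 + 377 = 987
g(17) = g(16) + g(15) = 987 + 610 = 1597
g(18) = g(17) + g(16) = 1597 + 987 = 2584
g(19) = g(18) + g(17) = 2584 + 1597 = 4181
g(20) = g(19) + g(18) = 4181 + 2584 = 6765
g(21) = g(20) + g(19) = 6765 + 4181 = 10946
g(22) = g(21) + g(20) = 10946 + 6765 = 17711
g(23) = g(22) + g(21) = 17711 + 10946 = 28657
g(24) = g(23) + g(22) = 28657 + 17711 = 46368
g(25) = g(24) + g(23) = 46368 + 28657 = 75025
g(26) = g(25) + g(24) = 75025 + 46368 = 121393
g(27) = g(26) + g(25) = 121393 + 75025 = 196418

196418


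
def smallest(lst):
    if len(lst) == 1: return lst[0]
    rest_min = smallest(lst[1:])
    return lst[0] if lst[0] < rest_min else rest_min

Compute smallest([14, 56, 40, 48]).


smallest([14, 56, 40, 48]): compare 14 with smallest([56, 40, 48])
smallest([56, 40, 48]): compare 56 with smallest([40, 48])
smallest([40, 48]): compare 40 with smallest([48])
smallest([48]) = 48  (base case)
Compare 40 with 48 -> 40
Compare 56 with 40 -> 40
Compare 14 with 40 -> 14

14


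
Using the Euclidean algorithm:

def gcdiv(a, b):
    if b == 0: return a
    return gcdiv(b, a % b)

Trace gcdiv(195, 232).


gcdiv(195, 232) = gcdiv(232, 195)
gcdiv(232, 195) = gcdiv(195, 37)
gcdiv(195, 37) = gcdiv(37, 10)
gcdiv(37, 10) = gcdiv(10, 7)
gcdiv(10, 7) = gcdiv(7, 3)
gcdiv(7, 3) = gcdiv(3, 1)
gcdiv(3, 1) = gcdiv(1, 0)
gcdiv(1, 0) = 1  (base case)

1


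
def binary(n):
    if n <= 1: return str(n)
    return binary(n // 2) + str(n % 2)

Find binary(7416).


binary(7416) = binary(3708) + '0'
binary(3708) = binary(1854) + '0'
binary(1854) = binary(927) + '0'
binary(927) = binary(463) + '1'
binary(463) = binary(231) + '1'
binary(231) = binary(115) + '1'
binary(115) = binary(57) + '1'
binary(57) = binary(28) + '1'
binary(28) = binary(14) + '0'
binary(14) = binary(7) + '0'
binary(7) = binary(3) + '1'
binary(3) = binary(1) + '1'
binary(1) = '1'  (base case)
Concatenating: '1' + '1' + '1' + '0' + '0' + '1' + '1' + '1' + '1' + '1' + '0' + '0' + '0' = '1110011111000'

1110011111000


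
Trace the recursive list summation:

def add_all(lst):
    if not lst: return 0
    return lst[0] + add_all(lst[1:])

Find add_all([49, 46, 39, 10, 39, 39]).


add_all([49, 46, 39, 10, 39, 39]) = 49 + add_all([46, 39, 10, 39, 39])
add_all([46, 39, 10, 39, 39]) = 46 + add_all([39, 10, 39, 39])
add_all([39, 10, 39, 39]) = 39 + add_all([10, 39, 39])
add_all([10, 39, 39]) = 10 + add_all([39, 39])
add_all([39, 39]) = 39 + add_all([39])
add_all([39]) = 39 + add_all([])
add_all([]) = 0  (base case)
Total: 49 + 46 + 39 + 10 + 39 + 39 + 0 = 222

222


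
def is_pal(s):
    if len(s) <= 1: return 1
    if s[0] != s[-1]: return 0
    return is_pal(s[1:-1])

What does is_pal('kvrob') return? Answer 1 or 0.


is_pal('kvrob'): s[0]='k' != s[-1]='b' -> return 0
Result: 0 (not a palindrome)

0


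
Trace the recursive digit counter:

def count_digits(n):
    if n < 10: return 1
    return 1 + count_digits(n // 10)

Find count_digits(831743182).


count_digits(831743182) = 1 + count_digits(83174318)
count_digits(83174318) = 1 + count_digits(8317431)
count_digits(8317431) = 1 + count_digits(831743)
count_digits(831743) = 1 + count_digits(83174)
count_digits(83174) = 1 + count_digits(8317)
count_digits(8317) = 1 + count_digits(831)
count_digits(831) = 1 + count_digits(83)
count_digits(83) = 1 + count_digits(8)
count_digits(8) = 1  (base case: 8 < 10)
Unwinding: 1 + 1 + 1 + 1 + 1 + 1 + 1 + 1 + 1 = 9

9


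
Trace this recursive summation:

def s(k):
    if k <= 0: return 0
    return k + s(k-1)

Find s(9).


s(9)
= 9 + 8 + 7 + 6 + 5 + 4 + 3 + 2 + 1 + s(0)
= 9 + 8 + 7 + 6 + 5 + 4 + 3 + 2 + 1 + 0
= 45

45


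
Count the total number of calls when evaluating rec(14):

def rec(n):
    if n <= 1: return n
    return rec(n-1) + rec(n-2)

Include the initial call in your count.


Let C(n) = total calls for rec(n)
C(0) = 1, C(1) = 1
C(2) = 1 + C(1) + C(0) = 1 + 1 + 1 = 3
C(3) = 1 + C(2) + C(1) = 1 + 3 + 1 = 5
C(4) = 1 + C(3) + C(2) = 1 + 5 + 3 = 9
C(5) = 1 + C(4) + C(3) = 1 + 9 + 5 = 15
C(6) = 1 + C(5) + C(4) = 1 + 15 + 9 = 25
C(7) = 1 + C(6) + C(5) = 1 + 25 + 15 = 41
C(8) = 1 + C(7) + C(6) = 1 + 41 + 25 = 67
C(9) = 1 + C(8) + C(7) = 1 + 67 + 41 = 109
C(10) = 1 + C(9) + C(8) = 1 + 109 + 67 = 177
C(11) = 1 + C(10) + C(9) = 1 + 177 + 109 = 287
C(12) = 1 + C(11) + C(10) = 1 + 287 + 177 = 465
C(13) = 1 + C(12) + C(11) = 1 + 465 + 287 = 753
C(14) = 1 + C(13) + C(12) = 1 + 753 + 465 = 1219

1219


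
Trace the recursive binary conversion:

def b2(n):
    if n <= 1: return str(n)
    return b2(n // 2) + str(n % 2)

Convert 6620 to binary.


b2(6620) = b2(3310) + '0'
b2(3310) = b2(1655) + '0'
b2(1655) = b2(827) + '1'
b2(827) = b2(413) + '1'
b2(413) = b2(206) + '1'
b2(206) = b2(103) + '0'
b2(103) = b2(51) + '1'
b2(51) = b2(25) + '1'
b2(25) = b2(12) + '1'
b2(12) = b2(6) + '0'
b2(6) = b2(3) + '0'
b2(3) = b2(1) + '1'
b2(1) = '1'  (base case)
Concatenating: '1' + '1' + '0' + '0' + '1' + '1' + '1' + '0' + '1' + '1' + '1' + '0' + '0' = '1100111011100'

1100111011100


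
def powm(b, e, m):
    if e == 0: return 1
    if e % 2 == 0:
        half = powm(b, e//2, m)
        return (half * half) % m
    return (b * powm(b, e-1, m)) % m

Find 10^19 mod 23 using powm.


powm(10, 19, 23): e is odd, compute powm(10, 18, 23)
  powm(10, 18, 23): e is even, compute powm(10, 9, 23)
    powm(10, 9, 23): e is odd, compute powm(10, 8, 23)
      powm(10, 8, 23): e is even, compute powm(10, 4, 23)
        powm(10, 4, 23): e is even, compute powm(10, 2, 23)
          powm(10, 2, 23): e is even, compute powm(10, 1, 23)
          powm(10, 1, 23): e is odd, compute powm(10, 0, 23)
          powm(10, 0, 23) = 1
          (10 * 1) % 23 = 10
          half=10, (10*10) % 23 = 8
        half=8, (8*8) % 23 = 18
      half=18, (18*18) % 23 = 2
    (10 * 2) % 23 = 20
  half=20, (20*20) % 23 = 9
(10 * 9) % 23 = 21

21


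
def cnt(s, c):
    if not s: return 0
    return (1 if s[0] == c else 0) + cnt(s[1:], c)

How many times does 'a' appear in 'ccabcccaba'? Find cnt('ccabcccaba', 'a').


s[0]='c' != 'a' -> 0
s[0]='c' != 'a' -> 0
s[0]='a' == 'a' -> 1
s[0]='b' != 'a' -> 0
s[0]='c' != 'a' -> 0
s[0]='c' != 'a' -> 0
s[0]='c' != 'a' -> 0
s[0]='a' == 'a' -> 1
s[0]='b' != 'a' -> 0
s[0]='a' == 'a' -> 1
Sum: 0 + 0 + 1 + 0 + 0 + 0 + 0 + 1 + 0 + 1 = 3

3


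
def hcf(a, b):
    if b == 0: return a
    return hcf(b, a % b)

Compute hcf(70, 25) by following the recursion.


hcf(70, 25) = hcf(25, 20)
hcf(25, 20) = hcf(20, 5)
hcf(20, 5) = hcf(5, 0)
hcf(5, 0) = 5  (base case)

5


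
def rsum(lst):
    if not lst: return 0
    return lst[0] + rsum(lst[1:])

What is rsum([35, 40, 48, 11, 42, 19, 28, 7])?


rsum([35, 40, 48, 11, 42, 19, 28, 7]) = 35 + rsum([40, 48, 11, 42, 19, 28, 7])
rsum([40, 48, 11, 42, 19, 28, 7]) = 40 + rsum([48, 11, 42, 19, 28, 7])
rsum([48, 11, 42, 19, 28, 7]) = 48 + rsum([11, 42, 19, 28, 7])
rsum([11, 42, 19, 28, 7]) = 11 + rsum([42, 19, 28, 7])
rsum([42, 19, 28, 7]) = 42 + rsum([19, 28, 7])
rsum([19, 28, 7]) = 19 + rsum([28, 7])
rsum([28, 7]) = 28 + rsum([7])
rsum([7]) = 7 + rsum([])
rsum([]) = 0  (base case)
Total: 35 + 40 + 48 + 11 + 42 + 19 + 28 + 7 + 0 = 230

230


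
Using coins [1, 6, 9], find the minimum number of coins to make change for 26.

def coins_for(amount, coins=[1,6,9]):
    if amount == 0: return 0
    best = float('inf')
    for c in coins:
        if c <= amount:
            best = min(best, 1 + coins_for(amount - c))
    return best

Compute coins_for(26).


Building up with DP:
coins_for(0) = 0
coins_for(1) = min(1+coins_for(0)=1+0=1) = 1
coins_for(2) = min(1+coins_for(1)=1+1=2) = 2
coins_for(3) = min(1+coins_for(2)=1+2=3) = 3
coins_for(4) = min(1+coins_for(3)=1+3=4) = 4
coins_for(5) = min(1+coins_for(4)=1+4=5) = 5
coins_for(6) = min(1+coins_for(5)=1+5=6, 1+coins_for(0)=1+0=1) = 1
coins_for(7) = min(1+coins_for(6)=1+1=2, 1+coins_for(1)=1+1=2) = 2
coins_for(8) = min(1+coins_for(7)=1+2=3, 1+coins_for(2)=1+2=3) = 3
coins_for(9) = min(1+coins_for(8)=1+3=4, 1+coins_for(3)=1+3=4, 1+coins_for(0)=1+0=1) = 1
coins_for(10) = min(1+coins_for(9)=1+1=2, 1+coins_for(4)=1+4=5, 1+coins_for(1)=1+1=2) = 2
coins_for(11) = min(1+coins_for(10)=1+2=3, 1+coins_for(5)=1+5=6, 1+coins_for(2)=1+2=3) = 3
coins_for(12) = min(1+coins_for(11)=1+3=4, 1+coins_for(6)=1+1=2, 1+coins_for(3)=1+3=4) = 2
coins_for(13) = min(1+coins_for(12)=1+2=3, 1+coins_for(7)=1+2=3, 1+coins_for(4)=1+4=5) = 3
coins_for(14) = min(1+coins_for(13)=1+3=4, 1+coins_for(8)=1+3=4, 1+coins_for(5)=1+5=6) = 4
coins_for(15) = min(1+coins_for(14)=1+4=5, 1+coins_for(9)=1+1=2, 1+coins_for(6)=1+1=2) = 2
coins_for(16) = min(1+coins_for(15)=1+2=3, 1+coins_for(10)=1+2=3, 1+coins_for(7)=1+2=3) = 3
coins_for(17) = min(1+coins_for(16)=1+3=4, 1+coins_for(11)=1+3=4, 1+coins_for(8)=1+3=4) = 4
coins_for(18) = min(1+coins_for(17)=1+4=5, 1+coins_for(12)=1+2=3, 1+coins_for(9)=1+1=2) = 2
coins_for(19) = min(1+coins_for(18)=1+2=3, 1+coins_for(13)=1+3=4, 1+coins_for(10)=1+2=3) = 3
coins_for(20) = min(1+coins_for(19)=1+3=4, 1+coins_for(14)=1+4=5, 1+coins_for(11)=1+3=4) = 4
coins_for(21) = min(1+coins_for(20)=1+4=5, 1+coins_for(15)=1+2=3, 1+coins_for(12)=1+2=3) = 3
coins_for(22) = min(1+coins_for(21)=1+3=4, 1+coins_for(16)=1+3=4, 1+coins_for(13)=1+3=4) = 4
coins_for(23) = min(1+coins_for(22)=1+4=5, 1+coins_for(17)=1+4=5, 1+coins_for(14)=1+4=5) = 5
coins_for(24) = min(1+coins_for(23)=1+5=6, 1+coins_for(18)=1+2=3, 1+coins_for(15)=1+2=3) = 3
coins_for(25) = min(1+coins_for(24)=1+3=4, 1+coins_for(19)=1+3=4, 1+coins_for(16)=1+3=4) = 4
coins_for(26) = min(1+coins_for(25)=1+4=5, 1+coins_for(20)=1+4=5, 1+coins_for(17)=1+4=5) = 5

5


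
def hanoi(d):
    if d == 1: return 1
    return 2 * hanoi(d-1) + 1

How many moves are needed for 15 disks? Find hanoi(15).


hanoi(15) = 2 * hanoi(14) + 1
hanoi(14) = 2 * hanoi(13) + 1
hanoi(13) = 2 * hanoi(12) + 1
hanoi(12) = 2 * hanoi(11) + 1
hanoi(11) = 2 * hanoi(10) + 1
hanoi(10) = 2 * hanoi(9) + 1
hanoi(9) = 2 * hanoi(8) + 1
hanoi(8) = 2 * hanoi(7) + 1
hanoi(7) = 2 * hanoi(6) + 1
hanoi(6) = 2 * hanoi(5) + 1
hanoi(5) = 2 * hanoi(4) + 1
hanoi(4) = 2 * hanoi(3) + 1
hanoi(3) = 2 * hanoi(2) + 1
hanoi(2) = 2 * hanoi(1) + 1
hanoi(1) = 1  (base case)
hanoi(2) = 2 * 1 + 1 = 3
hanoi(3) = 2 * 3 + 1 = 7
hanoi(4) = 2 * 7 + 1 = 15
hanoi(5) = 2 * 15 + 1 = 31
hanoi(6) = 2 * 31 + 1 = 63
hanoi(7) = 2 * 63 + 1 = 127
hanoi(8) = 2 * 127 + 1 = 255
hanoi(9) = 2 * 255 + 1 = 511
hanoi(10) = 2 * 511 + 1 = 1023
hanoi(11) = 2 * 1023 + 1 = 2047
hanoi(12) = 2 * 2047 + 1 = 4095
hanoi(13) = 2 * 4095 + 1 = 8191
hanoi(14) = 2 * 8191 + 1 = 16383
hanoi(15) = 2 * 16383 + 1 = 32767

32767


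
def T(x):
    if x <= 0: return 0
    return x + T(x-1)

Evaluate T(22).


T(22)
= 22 + 21 + 20 + 19 + 18 + 17 + 16 + 15 + 14 + 13 + 12 + 11 + 10 + 9 + 8 + 7 + 6 + 5 + 4 + 3 + 2 + 1 + T(0)
= 22 + 21 + 20 + 19 + 18 + 17 + 16 + 15 + 14 + 13 + 12 + 11 + 10 + 9 + 8 + 7 + 6 + 5 + 4 + 3 + 2 + 1 + 0
= 253

253


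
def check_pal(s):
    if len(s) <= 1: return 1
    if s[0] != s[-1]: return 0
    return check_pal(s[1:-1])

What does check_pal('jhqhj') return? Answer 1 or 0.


check_pal('jhqhj'): s[0]='j' == s[-1]='j' -> check check_pal('hqh')
check_pal('hqh'): s[0]='h' == s[-1]='h' -> check check_pal('q')
check_pal('q'): len <= 1 -> return 1  (base case)
Result: 1 (palindrome)

1


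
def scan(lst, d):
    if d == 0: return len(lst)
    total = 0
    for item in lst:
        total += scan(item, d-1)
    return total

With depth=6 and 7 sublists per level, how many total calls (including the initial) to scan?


At depth 0 (root): 1 call
At depth 1: each of 1 parents calls scan on 7 children = 7 calls
At depth 2: each of 7 parents calls scan on 7 children = 49 calls
At depth 3: each of 49 parents calls scan on 7 children = 343 calls
At depth 4: each of 343 parents calls scan on 7 children = 2401 calls
At depth 5: each of 2401 parents calls scan on 7 children = 16807 calls
At depth 6: each of 16807 parents calls scan on 7 children = 117649 calls
Total: 1 + 7 + 49 + 343 + 2401 + 16807 + 117649 = 137257

137257


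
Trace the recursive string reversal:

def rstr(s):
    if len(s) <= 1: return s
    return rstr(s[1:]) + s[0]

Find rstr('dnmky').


rstr('dnmky') = rstr('nmky') + 'd'
rstr('nmky') = rstr('mky') + 'n'
rstr('mky') = rstr('ky') + 'm'
rstr('ky') = rstr('y') + 'k'
rstr('y') = 'y'  (base case)
Concatenating: 'y' + 'k' + 'm' + 'n' + 'd' = 'ykmnd'

ykmnd


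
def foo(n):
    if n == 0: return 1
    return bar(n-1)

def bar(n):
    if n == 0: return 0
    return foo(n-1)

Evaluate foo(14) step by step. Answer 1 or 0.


foo(14) = bar(13)
bar(13) = foo(12)
foo(12) = bar(11)
bar(11) = foo(10)
foo(10) = bar(9)
bar(9) = foo(8)
foo(8) = bar(7)
bar(7) = foo(6)
foo(6) = bar(5)
bar(5) = foo(4)
foo(4) = bar(3)
bar(3) = foo(2)
foo(2) = bar(1)
bar(1) = foo(0)
foo(0) = 1  (base case)
Result: 1

1


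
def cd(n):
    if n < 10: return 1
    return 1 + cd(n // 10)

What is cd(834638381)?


cd(834638381) = 1 + cd(83463838)
cd(83463838) = 1 + cd(8346383)
cd(8346383) = 1 + cd(834638)
cd(834638) = 1 + cd(83463)
cd(83463) = 1 + cd(8346)
cd(8346) = 1 + cd(834)
cd(834) = 1 + cd(83)
cd(83) = 1 + cd(8)
cd(8) = 1  (base case: 8 < 10)
Unwinding: 1 + 1 + 1 + 1 + 1 + 1 + 1 + 1 + 1 = 9

9
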